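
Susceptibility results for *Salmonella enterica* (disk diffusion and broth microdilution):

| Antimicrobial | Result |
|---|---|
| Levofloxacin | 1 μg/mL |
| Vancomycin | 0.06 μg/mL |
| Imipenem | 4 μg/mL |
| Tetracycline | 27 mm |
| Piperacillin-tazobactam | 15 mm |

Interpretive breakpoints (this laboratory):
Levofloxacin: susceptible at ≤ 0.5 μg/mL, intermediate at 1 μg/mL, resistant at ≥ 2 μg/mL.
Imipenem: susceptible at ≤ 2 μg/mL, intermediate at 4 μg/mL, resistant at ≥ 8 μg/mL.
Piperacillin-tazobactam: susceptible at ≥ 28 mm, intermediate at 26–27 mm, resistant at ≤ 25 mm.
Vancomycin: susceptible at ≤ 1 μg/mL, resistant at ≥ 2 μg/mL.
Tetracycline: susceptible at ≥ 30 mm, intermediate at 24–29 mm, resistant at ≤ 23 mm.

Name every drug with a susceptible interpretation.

vancomycin

Levofloxacin (1 μg/mL) = 1 μg/mL → Intermediate
Vancomycin: 0.06 μg/mL is ≤ 1 μg/mL ⇒ Susceptible
Imipenem 4 μg/mL: = 4 μg/mL ⇒ intermediate
Tetracycline: 27 mm is in 24–29 mm — I
Piperacillin-tazobactam (15 mm) ≤ 25 mm — resistant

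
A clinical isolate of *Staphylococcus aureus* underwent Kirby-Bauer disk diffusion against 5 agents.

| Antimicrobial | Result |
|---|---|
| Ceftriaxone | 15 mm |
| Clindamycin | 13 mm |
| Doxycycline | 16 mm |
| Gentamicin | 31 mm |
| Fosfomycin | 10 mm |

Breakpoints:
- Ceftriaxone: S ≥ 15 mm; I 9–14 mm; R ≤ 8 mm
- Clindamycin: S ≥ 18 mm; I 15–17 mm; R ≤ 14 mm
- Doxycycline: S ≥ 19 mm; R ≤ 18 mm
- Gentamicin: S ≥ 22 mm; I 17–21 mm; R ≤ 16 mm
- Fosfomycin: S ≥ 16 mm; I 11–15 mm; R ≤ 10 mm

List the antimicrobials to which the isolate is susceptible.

Ceftriaxone (15 mm) ≥ 15 mm — susceptible
Clindamycin 13 mm: ≤ 14 mm — R
Doxycycline 16 mm: ≤ 18 mm — Resistant
Gentamicin: 31 mm is ≥ 22 mm — susceptible
Fosfomycin 10 mm: ≤ 10 mm → R

ceftriaxone, gentamicin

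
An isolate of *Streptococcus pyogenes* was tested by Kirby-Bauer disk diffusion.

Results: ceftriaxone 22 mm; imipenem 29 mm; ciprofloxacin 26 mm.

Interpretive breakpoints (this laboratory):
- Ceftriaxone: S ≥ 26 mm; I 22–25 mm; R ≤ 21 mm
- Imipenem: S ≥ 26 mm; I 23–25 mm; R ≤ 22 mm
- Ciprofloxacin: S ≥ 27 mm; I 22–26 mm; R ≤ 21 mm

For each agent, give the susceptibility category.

I, S, I

Ceftriaxone: 22 mm is in 22–25 mm ⇒ Intermediate
Imipenem 29 mm: ≥ 26 mm → S
Ciprofloxacin 26 mm: in 22–26 mm → intermediate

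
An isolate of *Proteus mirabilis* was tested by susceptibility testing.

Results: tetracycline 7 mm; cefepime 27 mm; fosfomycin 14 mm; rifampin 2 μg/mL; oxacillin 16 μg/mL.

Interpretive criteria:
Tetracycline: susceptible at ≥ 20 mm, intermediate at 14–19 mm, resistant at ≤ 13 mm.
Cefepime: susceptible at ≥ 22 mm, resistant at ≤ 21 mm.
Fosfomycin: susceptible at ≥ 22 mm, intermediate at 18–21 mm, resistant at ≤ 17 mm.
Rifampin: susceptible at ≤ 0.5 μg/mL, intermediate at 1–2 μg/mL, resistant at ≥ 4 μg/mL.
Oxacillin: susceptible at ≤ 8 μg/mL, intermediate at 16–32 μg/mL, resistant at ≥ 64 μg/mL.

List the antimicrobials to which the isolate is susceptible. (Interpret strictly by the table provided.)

Tetracycline (7 mm) ≤ 13 mm → resistant
Cefepime (27 mm) ≥ 22 mm ⇒ susceptible
Fosfomycin: 14 mm is ≤ 17 mm → Resistant
Rifampin: 2 μg/mL is in 1–2 μg/mL — intermediate
Oxacillin (16 μg/mL) in 16–32 μg/mL → I

cefepime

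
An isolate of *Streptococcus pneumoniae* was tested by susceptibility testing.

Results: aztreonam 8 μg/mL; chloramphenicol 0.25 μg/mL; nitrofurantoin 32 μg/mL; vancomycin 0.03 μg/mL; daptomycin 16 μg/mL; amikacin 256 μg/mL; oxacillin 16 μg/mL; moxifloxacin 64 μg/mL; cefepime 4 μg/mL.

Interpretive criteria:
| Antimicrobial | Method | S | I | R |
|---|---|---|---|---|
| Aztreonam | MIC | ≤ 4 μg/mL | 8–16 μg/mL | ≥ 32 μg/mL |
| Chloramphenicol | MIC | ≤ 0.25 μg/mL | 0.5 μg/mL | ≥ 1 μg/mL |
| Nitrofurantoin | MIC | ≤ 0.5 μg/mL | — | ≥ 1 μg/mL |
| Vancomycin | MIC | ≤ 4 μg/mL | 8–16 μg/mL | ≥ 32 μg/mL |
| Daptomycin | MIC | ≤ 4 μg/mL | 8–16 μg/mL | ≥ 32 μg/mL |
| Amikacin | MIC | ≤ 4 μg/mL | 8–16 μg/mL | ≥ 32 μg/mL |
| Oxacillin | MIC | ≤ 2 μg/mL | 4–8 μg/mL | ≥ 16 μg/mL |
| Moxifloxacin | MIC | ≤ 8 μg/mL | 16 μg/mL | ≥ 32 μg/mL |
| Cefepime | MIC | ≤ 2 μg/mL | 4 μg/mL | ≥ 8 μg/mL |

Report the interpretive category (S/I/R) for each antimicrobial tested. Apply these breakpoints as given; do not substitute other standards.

I, S, R, S, I, R, R, R, I

Aztreonam: 8 μg/mL is in 8–16 μg/mL — intermediate
Chloramphenicol: 0.25 μg/mL is ≤ 0.25 μg/mL ⇒ S
Nitrofurantoin (32 μg/mL) ≥ 1 μg/mL ⇒ R
Vancomycin 0.03 μg/mL: ≤ 4 μg/mL — Susceptible
Daptomycin: 16 μg/mL is in 8–16 μg/mL → intermediate
Amikacin: 256 μg/mL is ≥ 32 μg/mL ⇒ R
Oxacillin (16 μg/mL) ≥ 16 μg/mL ⇒ R
Moxifloxacin (64 μg/mL) ≥ 32 μg/mL ⇒ Resistant
Cefepime 4 μg/mL: = 4 μg/mL — intermediate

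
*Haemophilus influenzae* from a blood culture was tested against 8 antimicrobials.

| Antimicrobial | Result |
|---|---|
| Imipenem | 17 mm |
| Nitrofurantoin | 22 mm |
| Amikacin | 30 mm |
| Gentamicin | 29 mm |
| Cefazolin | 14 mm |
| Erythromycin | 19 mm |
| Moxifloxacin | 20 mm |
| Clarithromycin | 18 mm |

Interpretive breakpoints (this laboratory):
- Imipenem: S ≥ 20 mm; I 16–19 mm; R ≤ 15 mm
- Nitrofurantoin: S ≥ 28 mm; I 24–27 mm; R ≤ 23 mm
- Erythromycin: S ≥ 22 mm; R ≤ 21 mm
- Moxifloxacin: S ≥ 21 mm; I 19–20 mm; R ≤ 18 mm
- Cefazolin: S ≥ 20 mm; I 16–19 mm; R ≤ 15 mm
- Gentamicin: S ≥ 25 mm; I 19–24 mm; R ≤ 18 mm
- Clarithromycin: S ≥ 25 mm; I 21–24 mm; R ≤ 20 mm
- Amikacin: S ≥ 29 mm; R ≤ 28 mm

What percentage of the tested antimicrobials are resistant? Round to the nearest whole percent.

50%

Imipenem (17 mm) in 16–19 mm ⇒ Intermediate
Nitrofurantoin (22 mm) ≤ 23 mm ⇒ Resistant
Amikacin: 30 mm is ≥ 29 mm → S
Gentamicin (29 mm) ≥ 25 mm ⇒ S
Cefazolin: 14 mm is ≤ 15 mm → Resistant
Erythromycin: 19 mm is ≤ 21 mm — resistant
Moxifloxacin: 20 mm is in 19–20 mm — intermediate
Clarithromycin: 18 mm is ≤ 20 mm ⇒ resistant
Resistant: 4/8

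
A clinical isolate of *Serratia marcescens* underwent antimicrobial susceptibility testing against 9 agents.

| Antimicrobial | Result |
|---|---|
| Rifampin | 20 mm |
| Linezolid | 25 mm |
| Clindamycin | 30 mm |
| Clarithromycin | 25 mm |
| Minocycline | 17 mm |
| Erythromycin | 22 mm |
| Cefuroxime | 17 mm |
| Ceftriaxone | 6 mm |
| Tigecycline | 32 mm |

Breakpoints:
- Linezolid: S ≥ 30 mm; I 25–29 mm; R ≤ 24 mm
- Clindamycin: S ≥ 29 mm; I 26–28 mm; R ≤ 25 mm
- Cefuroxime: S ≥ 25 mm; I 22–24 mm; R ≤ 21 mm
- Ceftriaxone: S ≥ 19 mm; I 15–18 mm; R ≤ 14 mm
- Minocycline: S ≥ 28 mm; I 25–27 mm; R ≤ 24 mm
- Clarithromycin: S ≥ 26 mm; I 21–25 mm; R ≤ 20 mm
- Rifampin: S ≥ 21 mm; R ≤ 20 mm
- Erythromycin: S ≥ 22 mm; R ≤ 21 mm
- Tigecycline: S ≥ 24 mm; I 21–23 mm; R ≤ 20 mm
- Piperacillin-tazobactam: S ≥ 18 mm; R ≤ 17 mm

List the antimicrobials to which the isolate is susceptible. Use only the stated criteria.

clindamycin, erythromycin, tigecycline

Rifampin 20 mm: ≤ 20 mm — resistant
Linezolid 25 mm: in 25–29 mm → Intermediate
Clindamycin 30 mm: ≥ 29 mm → S
Clarithromycin (25 mm) in 21–25 mm → intermediate
Minocycline (17 mm) ≤ 24 mm — Resistant
Erythromycin: 22 mm is ≥ 22 mm → susceptible
Cefuroxime: 17 mm is ≤ 21 mm — resistant
Ceftriaxone (6 mm) ≤ 14 mm ⇒ R
Tigecycline (32 mm) ≥ 24 mm → Susceptible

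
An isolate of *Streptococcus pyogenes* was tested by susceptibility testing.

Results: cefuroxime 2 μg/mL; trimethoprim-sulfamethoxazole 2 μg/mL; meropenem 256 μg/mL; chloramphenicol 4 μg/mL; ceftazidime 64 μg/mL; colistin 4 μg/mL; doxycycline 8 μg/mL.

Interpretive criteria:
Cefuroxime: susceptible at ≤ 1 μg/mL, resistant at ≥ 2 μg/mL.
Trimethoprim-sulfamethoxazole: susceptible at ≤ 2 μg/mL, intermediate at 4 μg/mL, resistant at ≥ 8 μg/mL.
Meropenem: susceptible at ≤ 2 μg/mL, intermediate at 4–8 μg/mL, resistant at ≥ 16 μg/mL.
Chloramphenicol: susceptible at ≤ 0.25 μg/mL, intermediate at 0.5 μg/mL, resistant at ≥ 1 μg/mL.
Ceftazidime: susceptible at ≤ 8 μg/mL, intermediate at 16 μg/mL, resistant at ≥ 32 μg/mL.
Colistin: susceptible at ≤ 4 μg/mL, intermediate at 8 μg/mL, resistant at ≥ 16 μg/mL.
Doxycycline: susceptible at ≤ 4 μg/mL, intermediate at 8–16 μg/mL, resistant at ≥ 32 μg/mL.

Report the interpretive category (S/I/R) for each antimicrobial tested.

Cefuroxime: 2 μg/mL is ≥ 2 μg/mL — Resistant
Trimethoprim-sulfamethoxazole (2 μg/mL) ≤ 2 μg/mL → susceptible
Meropenem: 256 μg/mL is ≥ 16 μg/mL ⇒ R
Chloramphenicol: 4 μg/mL is ≥ 1 μg/mL ⇒ resistant
Ceftazidime (64 μg/mL) ≥ 32 μg/mL — R
Colistin: 4 μg/mL is ≤ 4 μg/mL → Susceptible
Doxycycline: 8 μg/mL is in 8–16 μg/mL — I

R, S, R, R, R, S, I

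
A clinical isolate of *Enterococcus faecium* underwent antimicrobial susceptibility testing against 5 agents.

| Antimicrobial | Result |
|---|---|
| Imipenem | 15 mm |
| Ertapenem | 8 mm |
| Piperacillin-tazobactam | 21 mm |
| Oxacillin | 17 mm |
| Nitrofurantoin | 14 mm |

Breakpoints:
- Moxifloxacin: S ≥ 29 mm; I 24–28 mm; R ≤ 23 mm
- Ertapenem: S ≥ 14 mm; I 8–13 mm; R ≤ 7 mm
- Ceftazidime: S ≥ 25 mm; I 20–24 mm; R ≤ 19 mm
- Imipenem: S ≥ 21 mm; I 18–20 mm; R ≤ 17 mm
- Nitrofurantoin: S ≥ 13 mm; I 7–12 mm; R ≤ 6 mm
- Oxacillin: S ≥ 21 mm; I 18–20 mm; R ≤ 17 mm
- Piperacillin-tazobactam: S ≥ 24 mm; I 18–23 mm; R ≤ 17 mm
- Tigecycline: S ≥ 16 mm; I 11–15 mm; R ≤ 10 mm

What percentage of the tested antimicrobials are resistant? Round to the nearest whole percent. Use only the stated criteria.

Imipenem: 15 mm is ≤ 17 mm ⇒ Resistant
Ertapenem: 8 mm is in 8–13 mm ⇒ Intermediate
Piperacillin-tazobactam 21 mm: in 18–23 mm → I
Oxacillin 17 mm: ≤ 17 mm → Resistant
Nitrofurantoin (14 mm) ≥ 13 mm — S
Resistant: 2/5

40%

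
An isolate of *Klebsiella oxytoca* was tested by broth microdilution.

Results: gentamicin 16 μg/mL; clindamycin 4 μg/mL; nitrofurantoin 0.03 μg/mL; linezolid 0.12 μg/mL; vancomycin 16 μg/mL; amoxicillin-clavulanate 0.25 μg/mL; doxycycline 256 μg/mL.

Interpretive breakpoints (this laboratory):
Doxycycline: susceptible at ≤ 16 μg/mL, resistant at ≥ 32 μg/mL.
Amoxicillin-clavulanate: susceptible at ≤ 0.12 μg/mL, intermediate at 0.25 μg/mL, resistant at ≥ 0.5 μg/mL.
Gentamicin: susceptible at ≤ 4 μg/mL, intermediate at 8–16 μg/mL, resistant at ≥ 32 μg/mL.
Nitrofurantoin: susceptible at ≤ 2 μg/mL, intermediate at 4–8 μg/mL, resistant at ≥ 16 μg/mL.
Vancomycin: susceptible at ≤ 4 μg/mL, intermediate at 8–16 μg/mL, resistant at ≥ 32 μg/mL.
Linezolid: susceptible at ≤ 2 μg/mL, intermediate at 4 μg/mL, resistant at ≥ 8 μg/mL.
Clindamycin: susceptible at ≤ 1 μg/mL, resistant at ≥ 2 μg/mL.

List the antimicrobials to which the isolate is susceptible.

Gentamicin 16 μg/mL: in 8–16 μg/mL ⇒ intermediate
Clindamycin: 4 μg/mL is ≥ 2 μg/mL → R
Nitrofurantoin (0.03 μg/mL) ≤ 2 μg/mL — susceptible
Linezolid: 0.12 μg/mL is ≤ 2 μg/mL ⇒ susceptible
Vancomycin: 16 μg/mL is in 8–16 μg/mL — I
Amoxicillin-clavulanate: 0.25 μg/mL is = 0.25 μg/mL ⇒ I
Doxycycline 256 μg/mL: ≥ 32 μg/mL → resistant

nitrofurantoin, linezolid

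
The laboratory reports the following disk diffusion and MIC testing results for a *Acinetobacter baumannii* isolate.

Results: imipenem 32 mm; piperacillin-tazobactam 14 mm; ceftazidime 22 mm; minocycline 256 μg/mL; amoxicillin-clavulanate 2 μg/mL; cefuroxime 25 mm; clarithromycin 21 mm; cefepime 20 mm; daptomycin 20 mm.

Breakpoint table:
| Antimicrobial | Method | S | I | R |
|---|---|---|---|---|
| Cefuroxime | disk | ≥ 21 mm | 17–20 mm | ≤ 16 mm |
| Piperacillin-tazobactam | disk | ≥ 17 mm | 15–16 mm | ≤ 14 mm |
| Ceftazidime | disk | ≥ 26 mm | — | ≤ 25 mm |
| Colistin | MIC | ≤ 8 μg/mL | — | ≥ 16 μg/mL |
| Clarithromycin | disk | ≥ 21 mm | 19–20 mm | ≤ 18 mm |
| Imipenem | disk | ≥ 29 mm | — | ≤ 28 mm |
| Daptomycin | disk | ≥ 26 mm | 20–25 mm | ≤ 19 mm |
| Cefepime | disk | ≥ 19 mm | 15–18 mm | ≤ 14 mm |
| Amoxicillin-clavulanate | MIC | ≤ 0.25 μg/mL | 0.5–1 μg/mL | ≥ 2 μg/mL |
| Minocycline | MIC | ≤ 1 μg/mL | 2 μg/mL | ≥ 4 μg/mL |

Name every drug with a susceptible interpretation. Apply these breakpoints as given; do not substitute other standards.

imipenem, cefuroxime, clarithromycin, cefepime

Imipenem 32 mm: ≥ 29 mm ⇒ S
Piperacillin-tazobactam (14 mm) ≤ 14 mm → R
Ceftazidime (22 mm) ≤ 25 mm → R
Minocycline: 256 μg/mL is ≥ 4 μg/mL → Resistant
Amoxicillin-clavulanate (2 μg/mL) ≥ 2 μg/mL → resistant
Cefuroxime 25 mm: ≥ 21 mm — Susceptible
Clarithromycin 21 mm: ≥ 21 mm ⇒ susceptible
Cefepime (20 mm) ≥ 19 mm — S
Daptomycin 20 mm: in 20–25 mm → intermediate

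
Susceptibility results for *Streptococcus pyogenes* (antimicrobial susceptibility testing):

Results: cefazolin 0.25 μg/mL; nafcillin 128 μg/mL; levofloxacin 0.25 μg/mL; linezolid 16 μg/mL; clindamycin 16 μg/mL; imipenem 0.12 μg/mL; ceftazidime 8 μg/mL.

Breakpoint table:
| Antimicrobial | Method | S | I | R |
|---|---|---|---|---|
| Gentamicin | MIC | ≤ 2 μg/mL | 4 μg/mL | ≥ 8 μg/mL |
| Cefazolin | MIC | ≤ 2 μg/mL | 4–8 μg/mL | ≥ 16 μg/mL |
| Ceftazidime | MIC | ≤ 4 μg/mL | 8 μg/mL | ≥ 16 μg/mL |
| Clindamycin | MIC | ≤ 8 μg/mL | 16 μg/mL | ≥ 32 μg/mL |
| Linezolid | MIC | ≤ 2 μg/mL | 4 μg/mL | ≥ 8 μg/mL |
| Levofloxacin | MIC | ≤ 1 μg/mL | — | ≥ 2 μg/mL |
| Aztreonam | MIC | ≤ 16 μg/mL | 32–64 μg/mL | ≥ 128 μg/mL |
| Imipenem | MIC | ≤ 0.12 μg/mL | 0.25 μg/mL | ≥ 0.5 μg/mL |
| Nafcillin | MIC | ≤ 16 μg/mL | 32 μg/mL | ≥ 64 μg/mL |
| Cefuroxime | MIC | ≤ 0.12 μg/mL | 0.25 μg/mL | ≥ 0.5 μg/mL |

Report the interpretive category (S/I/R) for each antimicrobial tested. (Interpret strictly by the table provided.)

Cefazolin: 0.25 μg/mL is ≤ 2 μg/mL → S
Nafcillin (128 μg/mL) ≥ 64 μg/mL — R
Levofloxacin (0.25 μg/mL) ≤ 1 μg/mL — Susceptible
Linezolid: 16 μg/mL is ≥ 8 μg/mL — Resistant
Clindamycin 16 μg/mL: = 16 μg/mL — intermediate
Imipenem (0.12 μg/mL) ≤ 0.12 μg/mL — susceptible
Ceftazidime: 8 μg/mL is = 8 μg/mL ⇒ intermediate

S, R, S, R, I, S, I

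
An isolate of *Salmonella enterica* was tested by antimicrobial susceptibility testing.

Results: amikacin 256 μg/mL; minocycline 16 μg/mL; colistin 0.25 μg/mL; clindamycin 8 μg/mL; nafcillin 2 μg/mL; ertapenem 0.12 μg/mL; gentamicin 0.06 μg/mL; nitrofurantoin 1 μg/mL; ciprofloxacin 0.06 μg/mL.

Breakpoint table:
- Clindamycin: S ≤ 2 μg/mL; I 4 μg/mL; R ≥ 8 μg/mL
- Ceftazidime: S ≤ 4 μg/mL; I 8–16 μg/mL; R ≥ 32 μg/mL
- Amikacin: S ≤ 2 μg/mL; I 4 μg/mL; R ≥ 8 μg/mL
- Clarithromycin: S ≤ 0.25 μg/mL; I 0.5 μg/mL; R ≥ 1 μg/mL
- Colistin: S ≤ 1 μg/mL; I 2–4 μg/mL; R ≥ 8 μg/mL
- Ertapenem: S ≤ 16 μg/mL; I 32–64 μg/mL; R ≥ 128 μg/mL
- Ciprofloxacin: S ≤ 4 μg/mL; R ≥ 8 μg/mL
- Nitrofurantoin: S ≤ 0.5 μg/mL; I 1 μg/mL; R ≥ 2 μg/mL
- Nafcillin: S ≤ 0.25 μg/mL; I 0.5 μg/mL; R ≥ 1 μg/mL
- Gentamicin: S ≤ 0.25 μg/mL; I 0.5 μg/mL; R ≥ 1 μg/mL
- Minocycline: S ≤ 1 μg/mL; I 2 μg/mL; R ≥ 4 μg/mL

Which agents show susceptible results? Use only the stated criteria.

Amikacin: 256 μg/mL is ≥ 8 μg/mL — Resistant
Minocycline: 16 μg/mL is ≥ 4 μg/mL ⇒ resistant
Colistin: 0.25 μg/mL is ≤ 1 μg/mL → susceptible
Clindamycin 8 μg/mL: ≥ 8 μg/mL — Resistant
Nafcillin 2 μg/mL: ≥ 1 μg/mL ⇒ R
Ertapenem: 0.12 μg/mL is ≤ 16 μg/mL — S
Gentamicin 0.06 μg/mL: ≤ 0.25 μg/mL ⇒ S
Nitrofurantoin: 1 μg/mL is = 1 μg/mL — Intermediate
Ciprofloxacin: 0.06 μg/mL is ≤ 4 μg/mL — S

colistin, ertapenem, gentamicin, ciprofloxacin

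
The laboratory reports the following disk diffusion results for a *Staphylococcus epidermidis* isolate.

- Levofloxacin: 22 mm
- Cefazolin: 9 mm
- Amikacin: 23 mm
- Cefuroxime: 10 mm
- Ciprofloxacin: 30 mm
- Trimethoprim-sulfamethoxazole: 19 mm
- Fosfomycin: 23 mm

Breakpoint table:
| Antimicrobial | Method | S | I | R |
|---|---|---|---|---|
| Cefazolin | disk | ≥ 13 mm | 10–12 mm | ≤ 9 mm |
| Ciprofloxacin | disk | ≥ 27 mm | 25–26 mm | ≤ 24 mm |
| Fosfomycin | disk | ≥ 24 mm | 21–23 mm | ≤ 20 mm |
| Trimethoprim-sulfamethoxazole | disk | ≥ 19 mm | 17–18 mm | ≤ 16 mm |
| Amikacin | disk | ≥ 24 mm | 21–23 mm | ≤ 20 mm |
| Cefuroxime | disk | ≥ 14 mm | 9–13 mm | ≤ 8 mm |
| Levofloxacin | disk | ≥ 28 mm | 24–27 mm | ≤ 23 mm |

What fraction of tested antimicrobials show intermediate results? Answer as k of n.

3 of 7

Levofloxacin: 22 mm is ≤ 23 mm — Resistant
Cefazolin (9 mm) ≤ 9 mm ⇒ resistant
Amikacin 23 mm: in 21–23 mm → Intermediate
Cefuroxime 10 mm: in 9–13 mm — I
Ciprofloxacin: 30 mm is ≥ 27 mm → susceptible
Trimethoprim-sulfamethoxazole (19 mm) ≥ 19 mm ⇒ S
Fosfomycin: 23 mm is in 21–23 mm → intermediate
Intermediate: 3/7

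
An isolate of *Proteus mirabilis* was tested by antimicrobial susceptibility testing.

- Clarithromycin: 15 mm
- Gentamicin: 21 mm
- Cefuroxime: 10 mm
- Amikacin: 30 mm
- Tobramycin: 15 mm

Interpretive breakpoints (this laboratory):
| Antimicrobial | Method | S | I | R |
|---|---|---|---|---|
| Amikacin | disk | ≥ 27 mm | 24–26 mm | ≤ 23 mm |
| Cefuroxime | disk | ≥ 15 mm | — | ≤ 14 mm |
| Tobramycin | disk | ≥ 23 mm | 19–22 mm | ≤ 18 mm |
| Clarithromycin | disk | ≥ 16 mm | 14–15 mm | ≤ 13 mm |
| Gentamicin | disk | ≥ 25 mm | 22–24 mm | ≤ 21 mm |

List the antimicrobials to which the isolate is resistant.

Clarithromycin: 15 mm is in 14–15 mm → Intermediate
Gentamicin (21 mm) ≤ 21 mm — resistant
Cefuroxime 10 mm: ≤ 14 mm → Resistant
Amikacin: 30 mm is ≥ 27 mm → Susceptible
Tobramycin 15 mm: ≤ 18 mm → R

gentamicin, cefuroxime, tobramycin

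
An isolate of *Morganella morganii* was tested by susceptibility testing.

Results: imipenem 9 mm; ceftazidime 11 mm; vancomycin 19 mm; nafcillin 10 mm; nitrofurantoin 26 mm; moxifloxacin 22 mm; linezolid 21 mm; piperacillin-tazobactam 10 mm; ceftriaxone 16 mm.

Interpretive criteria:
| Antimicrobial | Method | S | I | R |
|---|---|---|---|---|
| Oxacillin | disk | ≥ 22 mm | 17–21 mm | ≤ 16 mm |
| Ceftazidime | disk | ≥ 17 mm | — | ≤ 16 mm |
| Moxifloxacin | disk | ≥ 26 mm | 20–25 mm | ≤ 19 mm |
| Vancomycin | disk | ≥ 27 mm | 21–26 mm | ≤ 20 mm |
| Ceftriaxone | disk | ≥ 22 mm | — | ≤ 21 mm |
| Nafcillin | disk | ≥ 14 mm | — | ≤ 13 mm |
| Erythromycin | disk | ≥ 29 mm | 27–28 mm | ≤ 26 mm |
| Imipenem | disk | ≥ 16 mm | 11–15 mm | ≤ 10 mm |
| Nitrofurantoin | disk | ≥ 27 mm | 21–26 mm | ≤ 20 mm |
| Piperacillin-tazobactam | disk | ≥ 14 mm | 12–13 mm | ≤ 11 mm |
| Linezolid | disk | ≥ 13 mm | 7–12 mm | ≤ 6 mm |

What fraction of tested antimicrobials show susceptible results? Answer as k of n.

Imipenem (9 mm) ≤ 10 mm — Resistant
Ceftazidime (11 mm) ≤ 16 mm → resistant
Vancomycin 19 mm: ≤ 20 mm ⇒ resistant
Nafcillin (10 mm) ≤ 13 mm — resistant
Nitrofurantoin (26 mm) in 21–26 mm — I
Moxifloxacin 22 mm: in 20–25 mm ⇒ Intermediate
Linezolid: 21 mm is ≥ 13 mm → Susceptible
Piperacillin-tazobactam 10 mm: ≤ 11 mm → Resistant
Ceftriaxone: 16 mm is ≤ 21 mm ⇒ resistant
Susceptible: 1/9

1 of 9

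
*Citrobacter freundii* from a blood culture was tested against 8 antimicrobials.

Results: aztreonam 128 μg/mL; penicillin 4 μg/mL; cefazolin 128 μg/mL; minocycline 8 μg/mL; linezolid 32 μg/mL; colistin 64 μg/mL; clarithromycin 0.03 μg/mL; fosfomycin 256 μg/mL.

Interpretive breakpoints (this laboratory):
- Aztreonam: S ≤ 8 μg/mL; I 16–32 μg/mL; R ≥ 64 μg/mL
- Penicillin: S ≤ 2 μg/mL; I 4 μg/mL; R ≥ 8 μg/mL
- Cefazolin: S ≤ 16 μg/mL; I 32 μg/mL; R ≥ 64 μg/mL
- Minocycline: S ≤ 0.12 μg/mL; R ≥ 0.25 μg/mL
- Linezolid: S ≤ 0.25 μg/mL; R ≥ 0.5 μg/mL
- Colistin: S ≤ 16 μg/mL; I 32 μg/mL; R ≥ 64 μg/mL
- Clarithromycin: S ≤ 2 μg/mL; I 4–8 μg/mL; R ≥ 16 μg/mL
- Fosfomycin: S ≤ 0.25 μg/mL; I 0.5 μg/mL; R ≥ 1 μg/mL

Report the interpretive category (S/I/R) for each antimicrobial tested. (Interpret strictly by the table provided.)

Aztreonam: 128 μg/mL is ≥ 64 μg/mL — R
Penicillin 4 μg/mL: = 4 μg/mL → Intermediate
Cefazolin 128 μg/mL: ≥ 64 μg/mL ⇒ Resistant
Minocycline: 8 μg/mL is ≥ 0.25 μg/mL → Resistant
Linezolid (32 μg/mL) ≥ 0.5 μg/mL — R
Colistin 64 μg/mL: ≥ 64 μg/mL → R
Clarithromycin: 0.03 μg/mL is ≤ 2 μg/mL → S
Fosfomycin 256 μg/mL: ≥ 1 μg/mL — Resistant

R, I, R, R, R, R, S, R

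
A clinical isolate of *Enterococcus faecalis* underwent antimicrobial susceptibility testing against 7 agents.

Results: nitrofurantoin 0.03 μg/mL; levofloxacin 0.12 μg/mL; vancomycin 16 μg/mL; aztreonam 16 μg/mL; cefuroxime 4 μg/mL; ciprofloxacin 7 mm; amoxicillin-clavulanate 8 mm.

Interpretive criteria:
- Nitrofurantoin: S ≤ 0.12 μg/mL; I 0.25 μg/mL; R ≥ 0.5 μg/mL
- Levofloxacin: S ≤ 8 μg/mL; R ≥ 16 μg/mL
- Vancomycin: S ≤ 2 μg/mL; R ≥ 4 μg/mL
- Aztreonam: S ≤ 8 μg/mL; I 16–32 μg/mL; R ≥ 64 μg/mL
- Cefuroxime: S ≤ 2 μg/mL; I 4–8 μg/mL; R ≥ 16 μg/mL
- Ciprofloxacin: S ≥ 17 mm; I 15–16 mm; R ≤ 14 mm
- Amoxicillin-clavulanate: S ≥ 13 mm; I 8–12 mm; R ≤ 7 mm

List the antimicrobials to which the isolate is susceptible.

nitrofurantoin, levofloxacin

Nitrofurantoin 0.03 μg/mL: ≤ 0.12 μg/mL — Susceptible
Levofloxacin 0.12 μg/mL: ≤ 8 μg/mL → susceptible
Vancomycin: 16 μg/mL is ≥ 4 μg/mL → Resistant
Aztreonam 16 μg/mL: in 16–32 μg/mL — Intermediate
Cefuroxime (4 μg/mL) in 4–8 μg/mL ⇒ Intermediate
Ciprofloxacin (7 mm) ≤ 14 mm ⇒ resistant
Amoxicillin-clavulanate 8 mm: in 8–12 mm ⇒ Intermediate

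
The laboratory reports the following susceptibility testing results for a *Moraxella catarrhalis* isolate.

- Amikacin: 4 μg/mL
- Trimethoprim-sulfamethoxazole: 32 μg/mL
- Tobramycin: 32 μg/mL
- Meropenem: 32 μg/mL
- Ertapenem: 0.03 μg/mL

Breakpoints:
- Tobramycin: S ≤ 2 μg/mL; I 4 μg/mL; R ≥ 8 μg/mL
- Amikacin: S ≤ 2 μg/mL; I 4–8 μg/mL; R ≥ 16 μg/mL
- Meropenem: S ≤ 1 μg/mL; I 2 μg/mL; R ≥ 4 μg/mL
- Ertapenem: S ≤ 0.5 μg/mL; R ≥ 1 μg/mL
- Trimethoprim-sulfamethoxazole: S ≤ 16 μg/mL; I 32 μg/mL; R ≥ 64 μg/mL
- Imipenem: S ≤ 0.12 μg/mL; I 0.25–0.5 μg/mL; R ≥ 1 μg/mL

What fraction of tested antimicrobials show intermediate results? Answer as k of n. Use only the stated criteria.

2 of 5

Amikacin (4 μg/mL) in 4–8 μg/mL → intermediate
Trimethoprim-sulfamethoxazole (32 μg/mL) = 32 μg/mL → intermediate
Tobramycin (32 μg/mL) ≥ 8 μg/mL ⇒ Resistant
Meropenem (32 μg/mL) ≥ 4 μg/mL — Resistant
Ertapenem: 0.03 μg/mL is ≤ 0.5 μg/mL → susceptible
Intermediate: 2/5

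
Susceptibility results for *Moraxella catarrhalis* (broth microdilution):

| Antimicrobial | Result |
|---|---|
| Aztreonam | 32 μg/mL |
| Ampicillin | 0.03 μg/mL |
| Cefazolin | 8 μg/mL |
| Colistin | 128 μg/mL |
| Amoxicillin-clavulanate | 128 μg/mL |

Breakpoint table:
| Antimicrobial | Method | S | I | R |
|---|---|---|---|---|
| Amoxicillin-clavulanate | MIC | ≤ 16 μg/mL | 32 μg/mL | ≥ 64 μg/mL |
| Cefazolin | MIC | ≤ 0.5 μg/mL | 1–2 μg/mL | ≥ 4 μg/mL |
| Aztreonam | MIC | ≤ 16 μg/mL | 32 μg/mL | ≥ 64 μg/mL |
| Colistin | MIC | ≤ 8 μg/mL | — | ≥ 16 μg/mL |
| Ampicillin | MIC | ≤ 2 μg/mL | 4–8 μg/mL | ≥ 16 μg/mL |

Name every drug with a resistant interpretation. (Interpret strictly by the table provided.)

Aztreonam (32 μg/mL) = 32 μg/mL → intermediate
Ampicillin 0.03 μg/mL: ≤ 2 μg/mL → S
Cefazolin 8 μg/mL: ≥ 4 μg/mL ⇒ Resistant
Colistin 128 μg/mL: ≥ 16 μg/mL — Resistant
Amoxicillin-clavulanate (128 μg/mL) ≥ 64 μg/mL → Resistant

cefazolin, colistin, amoxicillin-clavulanate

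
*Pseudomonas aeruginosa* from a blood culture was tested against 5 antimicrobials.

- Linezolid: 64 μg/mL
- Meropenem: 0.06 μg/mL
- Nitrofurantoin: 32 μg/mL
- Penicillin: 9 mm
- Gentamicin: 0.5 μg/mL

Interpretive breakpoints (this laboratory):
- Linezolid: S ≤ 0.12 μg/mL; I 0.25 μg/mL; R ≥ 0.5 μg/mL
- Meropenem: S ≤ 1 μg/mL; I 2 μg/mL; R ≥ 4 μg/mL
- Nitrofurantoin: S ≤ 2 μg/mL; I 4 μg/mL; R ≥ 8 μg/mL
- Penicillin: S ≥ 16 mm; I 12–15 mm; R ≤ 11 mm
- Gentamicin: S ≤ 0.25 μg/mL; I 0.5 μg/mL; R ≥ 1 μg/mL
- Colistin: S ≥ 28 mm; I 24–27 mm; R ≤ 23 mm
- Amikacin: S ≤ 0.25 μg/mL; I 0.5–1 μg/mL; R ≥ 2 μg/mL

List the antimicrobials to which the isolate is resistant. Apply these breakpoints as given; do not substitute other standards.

Linezolid: 64 μg/mL is ≥ 0.5 μg/mL ⇒ resistant
Meropenem (0.06 μg/mL) ≤ 1 μg/mL — Susceptible
Nitrofurantoin (32 μg/mL) ≥ 8 μg/mL → resistant
Penicillin: 9 mm is ≤ 11 mm ⇒ Resistant
Gentamicin 0.5 μg/mL: = 0.5 μg/mL — Intermediate

linezolid, nitrofurantoin, penicillin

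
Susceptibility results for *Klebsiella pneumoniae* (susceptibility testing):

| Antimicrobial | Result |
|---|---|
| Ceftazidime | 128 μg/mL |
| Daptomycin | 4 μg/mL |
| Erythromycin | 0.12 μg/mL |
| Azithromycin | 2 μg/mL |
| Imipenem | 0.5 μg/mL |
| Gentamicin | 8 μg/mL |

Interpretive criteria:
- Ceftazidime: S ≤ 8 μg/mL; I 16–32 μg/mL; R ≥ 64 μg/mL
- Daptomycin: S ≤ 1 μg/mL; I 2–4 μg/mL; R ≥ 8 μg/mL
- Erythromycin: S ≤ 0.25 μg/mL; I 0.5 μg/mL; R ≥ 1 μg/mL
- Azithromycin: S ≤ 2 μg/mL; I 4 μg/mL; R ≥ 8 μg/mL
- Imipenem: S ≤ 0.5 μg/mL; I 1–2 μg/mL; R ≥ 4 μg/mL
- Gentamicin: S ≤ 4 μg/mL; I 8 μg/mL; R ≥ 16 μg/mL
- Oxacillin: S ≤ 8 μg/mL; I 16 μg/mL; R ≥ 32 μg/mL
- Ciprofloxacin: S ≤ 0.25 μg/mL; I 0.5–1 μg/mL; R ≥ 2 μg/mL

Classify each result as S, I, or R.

Ceftazidime (128 μg/mL) ≥ 64 μg/mL ⇒ resistant
Daptomycin (4 μg/mL) in 2–4 μg/mL — intermediate
Erythromycin (0.12 μg/mL) ≤ 0.25 μg/mL → Susceptible
Azithromycin: 2 μg/mL is ≤ 2 μg/mL ⇒ susceptible
Imipenem: 0.5 μg/mL is ≤ 0.5 μg/mL — S
Gentamicin (8 μg/mL) = 8 μg/mL ⇒ I

R, I, S, S, S, I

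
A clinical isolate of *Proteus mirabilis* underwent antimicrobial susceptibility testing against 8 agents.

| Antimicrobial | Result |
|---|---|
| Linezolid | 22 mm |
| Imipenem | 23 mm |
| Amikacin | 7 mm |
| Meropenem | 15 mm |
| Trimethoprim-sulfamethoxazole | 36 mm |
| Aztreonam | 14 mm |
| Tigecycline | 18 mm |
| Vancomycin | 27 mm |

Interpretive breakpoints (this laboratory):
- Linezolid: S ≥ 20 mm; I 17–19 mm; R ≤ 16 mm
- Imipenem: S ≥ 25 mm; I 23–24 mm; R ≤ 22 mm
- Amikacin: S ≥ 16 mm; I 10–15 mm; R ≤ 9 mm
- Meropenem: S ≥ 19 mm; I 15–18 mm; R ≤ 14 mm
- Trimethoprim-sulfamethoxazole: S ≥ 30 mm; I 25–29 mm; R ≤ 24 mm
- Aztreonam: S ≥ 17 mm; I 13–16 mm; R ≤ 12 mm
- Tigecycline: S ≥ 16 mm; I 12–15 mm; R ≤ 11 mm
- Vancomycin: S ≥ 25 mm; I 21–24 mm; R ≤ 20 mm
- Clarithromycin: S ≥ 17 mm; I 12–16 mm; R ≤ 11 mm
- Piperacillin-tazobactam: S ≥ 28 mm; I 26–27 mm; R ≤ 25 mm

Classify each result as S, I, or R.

S, I, R, I, S, I, S, S

Linezolid 22 mm: ≥ 20 mm → susceptible
Imipenem (23 mm) in 23–24 mm ⇒ Intermediate
Amikacin (7 mm) ≤ 9 mm → Resistant
Meropenem 15 mm: in 15–18 mm ⇒ intermediate
Trimethoprim-sulfamethoxazole 36 mm: ≥ 30 mm — susceptible
Aztreonam (14 mm) in 13–16 mm — Intermediate
Tigecycline 18 mm: ≥ 16 mm ⇒ S
Vancomycin (27 mm) ≥ 25 mm ⇒ S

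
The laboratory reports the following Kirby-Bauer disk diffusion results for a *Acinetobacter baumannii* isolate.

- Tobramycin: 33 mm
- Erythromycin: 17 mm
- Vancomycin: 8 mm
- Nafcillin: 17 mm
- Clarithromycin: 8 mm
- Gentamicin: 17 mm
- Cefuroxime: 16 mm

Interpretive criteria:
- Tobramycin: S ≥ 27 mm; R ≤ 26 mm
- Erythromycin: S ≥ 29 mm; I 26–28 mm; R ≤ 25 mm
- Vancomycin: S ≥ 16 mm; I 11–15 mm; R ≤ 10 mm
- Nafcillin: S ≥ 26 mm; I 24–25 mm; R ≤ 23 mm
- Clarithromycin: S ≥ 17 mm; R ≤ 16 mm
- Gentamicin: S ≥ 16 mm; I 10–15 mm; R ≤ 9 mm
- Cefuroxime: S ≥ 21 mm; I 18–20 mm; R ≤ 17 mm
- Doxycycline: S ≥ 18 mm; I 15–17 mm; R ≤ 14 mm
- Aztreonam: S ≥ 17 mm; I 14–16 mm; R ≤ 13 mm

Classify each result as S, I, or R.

Tobramycin 33 mm: ≥ 27 mm → Susceptible
Erythromycin: 17 mm is ≤ 25 mm → Resistant
Vancomycin (8 mm) ≤ 10 mm → Resistant
Nafcillin: 17 mm is ≤ 23 mm → resistant
Clarithromycin (8 mm) ≤ 16 mm ⇒ Resistant
Gentamicin 17 mm: ≥ 16 mm ⇒ susceptible
Cefuroxime: 16 mm is ≤ 17 mm → R

S, R, R, R, R, S, R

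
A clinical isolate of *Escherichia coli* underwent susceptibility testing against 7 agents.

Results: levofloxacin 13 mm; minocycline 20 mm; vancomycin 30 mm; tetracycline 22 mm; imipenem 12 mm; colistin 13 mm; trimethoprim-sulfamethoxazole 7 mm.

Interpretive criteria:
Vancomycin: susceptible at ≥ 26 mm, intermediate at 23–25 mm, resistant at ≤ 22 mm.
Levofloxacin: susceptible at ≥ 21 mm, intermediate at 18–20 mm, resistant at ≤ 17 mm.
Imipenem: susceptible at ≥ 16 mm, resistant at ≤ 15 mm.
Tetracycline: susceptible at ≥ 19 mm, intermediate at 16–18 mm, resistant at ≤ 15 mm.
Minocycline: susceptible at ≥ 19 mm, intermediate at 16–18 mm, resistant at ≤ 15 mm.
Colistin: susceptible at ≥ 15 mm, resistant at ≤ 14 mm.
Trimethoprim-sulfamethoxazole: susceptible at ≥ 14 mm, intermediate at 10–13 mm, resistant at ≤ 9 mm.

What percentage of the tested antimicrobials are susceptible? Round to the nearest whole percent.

43%

Levofloxacin: 13 mm is ≤ 17 mm ⇒ Resistant
Minocycline (20 mm) ≥ 19 mm ⇒ S
Vancomycin 30 mm: ≥ 26 mm → Susceptible
Tetracycline (22 mm) ≥ 19 mm ⇒ S
Imipenem 12 mm: ≤ 15 mm — R
Colistin 13 mm: ≤ 14 mm — R
Trimethoprim-sulfamethoxazole: 7 mm is ≤ 9 mm — R
Susceptible: 3/7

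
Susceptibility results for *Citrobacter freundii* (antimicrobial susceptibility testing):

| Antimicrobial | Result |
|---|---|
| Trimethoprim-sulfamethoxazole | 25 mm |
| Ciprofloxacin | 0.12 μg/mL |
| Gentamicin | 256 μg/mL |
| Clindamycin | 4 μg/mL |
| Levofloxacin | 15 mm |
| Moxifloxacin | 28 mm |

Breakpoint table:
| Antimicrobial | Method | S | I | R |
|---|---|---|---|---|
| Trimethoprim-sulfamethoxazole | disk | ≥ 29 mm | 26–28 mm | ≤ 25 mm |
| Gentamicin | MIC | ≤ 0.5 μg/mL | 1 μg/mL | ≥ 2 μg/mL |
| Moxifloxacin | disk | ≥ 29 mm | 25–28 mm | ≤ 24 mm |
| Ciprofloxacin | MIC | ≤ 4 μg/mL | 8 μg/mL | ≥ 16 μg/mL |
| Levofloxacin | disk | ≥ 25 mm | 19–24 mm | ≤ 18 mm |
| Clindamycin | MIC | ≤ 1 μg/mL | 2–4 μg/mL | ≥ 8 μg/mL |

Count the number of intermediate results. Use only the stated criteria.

Trimethoprim-sulfamethoxazole: 25 mm is ≤ 25 mm → resistant
Ciprofloxacin: 0.12 μg/mL is ≤ 4 μg/mL → susceptible
Gentamicin 256 μg/mL: ≥ 2 μg/mL ⇒ resistant
Clindamycin (4 μg/mL) in 2–4 μg/mL → intermediate
Levofloxacin 15 mm: ≤ 18 mm — resistant
Moxifloxacin (28 mm) in 25–28 mm → I
Intermediate: 2

2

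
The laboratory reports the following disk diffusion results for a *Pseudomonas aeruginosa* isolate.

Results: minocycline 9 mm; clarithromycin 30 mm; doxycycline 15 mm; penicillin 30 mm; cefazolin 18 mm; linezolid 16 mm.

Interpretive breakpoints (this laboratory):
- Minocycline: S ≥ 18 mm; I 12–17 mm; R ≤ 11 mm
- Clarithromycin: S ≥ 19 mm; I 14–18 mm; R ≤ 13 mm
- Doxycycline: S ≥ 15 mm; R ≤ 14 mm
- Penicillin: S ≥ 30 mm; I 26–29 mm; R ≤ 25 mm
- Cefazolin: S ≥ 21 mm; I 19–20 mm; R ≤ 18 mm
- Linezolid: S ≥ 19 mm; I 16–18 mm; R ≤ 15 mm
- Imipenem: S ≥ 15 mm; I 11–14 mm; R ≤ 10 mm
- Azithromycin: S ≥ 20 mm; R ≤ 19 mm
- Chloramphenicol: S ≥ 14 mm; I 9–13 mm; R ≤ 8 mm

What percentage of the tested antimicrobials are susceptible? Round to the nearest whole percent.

Minocycline (9 mm) ≤ 11 mm ⇒ R
Clarithromycin: 30 mm is ≥ 19 mm — S
Doxycycline: 15 mm is ≥ 15 mm ⇒ Susceptible
Penicillin 30 mm: ≥ 30 mm → Susceptible
Cefazolin 18 mm: ≤ 18 mm — resistant
Linezolid: 16 mm is in 16–18 mm ⇒ Intermediate
Susceptible: 3/6

50%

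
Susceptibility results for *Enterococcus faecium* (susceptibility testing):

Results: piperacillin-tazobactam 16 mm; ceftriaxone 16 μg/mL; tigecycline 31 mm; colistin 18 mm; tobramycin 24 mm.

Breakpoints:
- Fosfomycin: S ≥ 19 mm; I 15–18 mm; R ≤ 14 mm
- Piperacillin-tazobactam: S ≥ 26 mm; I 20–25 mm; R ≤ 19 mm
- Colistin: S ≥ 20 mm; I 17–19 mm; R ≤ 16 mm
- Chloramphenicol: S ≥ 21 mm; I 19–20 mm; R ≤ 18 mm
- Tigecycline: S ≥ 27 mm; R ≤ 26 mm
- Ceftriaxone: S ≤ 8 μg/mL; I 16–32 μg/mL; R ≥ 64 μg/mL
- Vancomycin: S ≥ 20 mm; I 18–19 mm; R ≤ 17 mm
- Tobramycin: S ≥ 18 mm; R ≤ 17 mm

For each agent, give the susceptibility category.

R, I, S, I, S

Piperacillin-tazobactam (16 mm) ≤ 19 mm → R
Ceftriaxone 16 μg/mL: in 16–32 μg/mL → I
Tigecycline: 31 mm is ≥ 27 mm — Susceptible
Colistin: 18 mm is in 17–19 mm — intermediate
Tobramycin (24 mm) ≥ 18 mm — susceptible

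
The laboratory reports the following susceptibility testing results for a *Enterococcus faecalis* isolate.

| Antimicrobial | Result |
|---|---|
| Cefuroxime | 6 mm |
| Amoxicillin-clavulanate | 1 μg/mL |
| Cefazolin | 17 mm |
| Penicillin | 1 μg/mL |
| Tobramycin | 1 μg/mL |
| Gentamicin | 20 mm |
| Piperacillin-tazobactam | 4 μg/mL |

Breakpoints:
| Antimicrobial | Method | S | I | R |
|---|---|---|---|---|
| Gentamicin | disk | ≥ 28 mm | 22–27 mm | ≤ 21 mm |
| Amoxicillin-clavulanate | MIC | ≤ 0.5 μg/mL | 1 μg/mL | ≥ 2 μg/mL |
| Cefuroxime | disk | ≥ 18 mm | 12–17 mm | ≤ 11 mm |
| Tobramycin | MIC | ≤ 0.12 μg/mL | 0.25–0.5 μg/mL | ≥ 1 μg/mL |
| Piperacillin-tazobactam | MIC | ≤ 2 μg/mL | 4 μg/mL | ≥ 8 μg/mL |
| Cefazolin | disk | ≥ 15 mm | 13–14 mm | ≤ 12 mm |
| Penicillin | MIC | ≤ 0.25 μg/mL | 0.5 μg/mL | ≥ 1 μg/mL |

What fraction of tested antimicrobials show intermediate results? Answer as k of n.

Cefuroxime (6 mm) ≤ 11 mm → Resistant
Amoxicillin-clavulanate (1 μg/mL) = 1 μg/mL → Intermediate
Cefazolin 17 mm: ≥ 15 mm → susceptible
Penicillin 1 μg/mL: ≥ 1 μg/mL ⇒ resistant
Tobramycin 1 μg/mL: ≥ 1 μg/mL ⇒ resistant
Gentamicin 20 mm: ≤ 21 mm — resistant
Piperacillin-tazobactam (4 μg/mL) = 4 μg/mL ⇒ I
Intermediate: 2/7

2 of 7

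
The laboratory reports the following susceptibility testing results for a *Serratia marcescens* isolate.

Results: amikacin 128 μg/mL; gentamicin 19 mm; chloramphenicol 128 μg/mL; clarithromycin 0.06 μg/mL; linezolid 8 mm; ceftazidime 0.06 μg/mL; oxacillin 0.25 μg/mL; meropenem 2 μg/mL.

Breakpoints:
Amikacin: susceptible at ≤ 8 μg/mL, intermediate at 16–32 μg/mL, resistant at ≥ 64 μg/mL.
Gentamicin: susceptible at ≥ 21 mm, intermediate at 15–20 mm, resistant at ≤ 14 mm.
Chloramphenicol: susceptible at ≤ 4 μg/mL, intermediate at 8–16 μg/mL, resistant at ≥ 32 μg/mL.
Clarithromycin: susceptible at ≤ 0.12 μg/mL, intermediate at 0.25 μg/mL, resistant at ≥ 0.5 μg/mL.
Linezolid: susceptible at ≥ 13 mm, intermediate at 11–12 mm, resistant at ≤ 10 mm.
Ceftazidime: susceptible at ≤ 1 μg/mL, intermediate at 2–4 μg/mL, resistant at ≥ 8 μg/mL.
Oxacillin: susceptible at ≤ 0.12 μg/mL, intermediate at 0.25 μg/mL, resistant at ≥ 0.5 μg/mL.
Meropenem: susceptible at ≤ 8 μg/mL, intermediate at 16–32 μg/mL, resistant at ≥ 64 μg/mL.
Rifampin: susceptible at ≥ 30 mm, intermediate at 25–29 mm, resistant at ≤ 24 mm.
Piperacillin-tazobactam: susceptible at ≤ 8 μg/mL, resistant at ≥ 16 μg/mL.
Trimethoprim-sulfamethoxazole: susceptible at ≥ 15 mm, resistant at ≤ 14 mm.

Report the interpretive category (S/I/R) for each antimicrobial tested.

Amikacin 128 μg/mL: ≥ 64 μg/mL ⇒ Resistant
Gentamicin (19 mm) in 15–20 mm → Intermediate
Chloramphenicol (128 μg/mL) ≥ 32 μg/mL → R
Clarithromycin 0.06 μg/mL: ≤ 0.12 μg/mL → Susceptible
Linezolid (8 mm) ≤ 10 mm ⇒ resistant
Ceftazidime (0.06 μg/mL) ≤ 1 μg/mL ⇒ Susceptible
Oxacillin: 0.25 μg/mL is = 0.25 μg/mL → I
Meropenem: 2 μg/mL is ≤ 8 μg/mL — Susceptible

R, I, R, S, R, S, I, S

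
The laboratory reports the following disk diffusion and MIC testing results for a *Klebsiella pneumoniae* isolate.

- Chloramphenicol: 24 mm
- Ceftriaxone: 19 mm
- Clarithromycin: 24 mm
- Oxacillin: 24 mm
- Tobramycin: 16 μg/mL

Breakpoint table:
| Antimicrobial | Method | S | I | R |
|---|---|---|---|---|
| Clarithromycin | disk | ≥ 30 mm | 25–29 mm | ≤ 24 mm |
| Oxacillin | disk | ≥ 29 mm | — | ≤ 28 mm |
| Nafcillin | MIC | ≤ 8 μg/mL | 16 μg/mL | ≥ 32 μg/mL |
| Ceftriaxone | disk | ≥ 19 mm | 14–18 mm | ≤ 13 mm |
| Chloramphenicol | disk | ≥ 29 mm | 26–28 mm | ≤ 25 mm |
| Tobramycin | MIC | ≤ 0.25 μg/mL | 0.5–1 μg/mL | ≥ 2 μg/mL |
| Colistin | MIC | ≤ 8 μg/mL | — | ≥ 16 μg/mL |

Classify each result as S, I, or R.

R, S, R, R, R

Chloramphenicol: 24 mm is ≤ 25 mm — resistant
Ceftriaxone (19 mm) ≥ 19 mm → S
Clarithromycin: 24 mm is ≤ 24 mm — Resistant
Oxacillin (24 mm) ≤ 28 mm ⇒ R
Tobramycin 16 μg/mL: ≥ 2 μg/mL — Resistant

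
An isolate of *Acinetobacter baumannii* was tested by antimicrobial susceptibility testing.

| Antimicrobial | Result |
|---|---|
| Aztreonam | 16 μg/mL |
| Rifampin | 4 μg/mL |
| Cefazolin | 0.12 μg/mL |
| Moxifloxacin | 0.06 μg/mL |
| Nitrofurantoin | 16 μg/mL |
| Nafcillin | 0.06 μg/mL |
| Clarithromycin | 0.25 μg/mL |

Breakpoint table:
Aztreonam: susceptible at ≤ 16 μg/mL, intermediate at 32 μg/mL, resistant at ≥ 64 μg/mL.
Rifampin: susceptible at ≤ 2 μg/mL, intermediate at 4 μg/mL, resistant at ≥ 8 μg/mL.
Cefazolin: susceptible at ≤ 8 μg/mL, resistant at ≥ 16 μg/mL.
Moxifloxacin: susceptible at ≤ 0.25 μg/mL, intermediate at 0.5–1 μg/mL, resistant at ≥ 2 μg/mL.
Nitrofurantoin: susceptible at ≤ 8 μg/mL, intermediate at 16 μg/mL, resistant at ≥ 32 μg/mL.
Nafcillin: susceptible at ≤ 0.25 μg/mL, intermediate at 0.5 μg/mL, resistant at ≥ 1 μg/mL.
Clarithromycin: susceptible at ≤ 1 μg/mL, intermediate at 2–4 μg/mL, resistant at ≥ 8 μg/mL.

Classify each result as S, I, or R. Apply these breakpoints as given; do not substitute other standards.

S, I, S, S, I, S, S

Aztreonam: 16 μg/mL is ≤ 16 μg/mL → susceptible
Rifampin (4 μg/mL) = 4 μg/mL → intermediate
Cefazolin (0.12 μg/mL) ≤ 8 μg/mL — Susceptible
Moxifloxacin (0.06 μg/mL) ≤ 0.25 μg/mL → susceptible
Nitrofurantoin: 16 μg/mL is = 16 μg/mL ⇒ intermediate
Nafcillin: 0.06 μg/mL is ≤ 0.25 μg/mL ⇒ S
Clarithromycin 0.25 μg/mL: ≤ 1 μg/mL — susceptible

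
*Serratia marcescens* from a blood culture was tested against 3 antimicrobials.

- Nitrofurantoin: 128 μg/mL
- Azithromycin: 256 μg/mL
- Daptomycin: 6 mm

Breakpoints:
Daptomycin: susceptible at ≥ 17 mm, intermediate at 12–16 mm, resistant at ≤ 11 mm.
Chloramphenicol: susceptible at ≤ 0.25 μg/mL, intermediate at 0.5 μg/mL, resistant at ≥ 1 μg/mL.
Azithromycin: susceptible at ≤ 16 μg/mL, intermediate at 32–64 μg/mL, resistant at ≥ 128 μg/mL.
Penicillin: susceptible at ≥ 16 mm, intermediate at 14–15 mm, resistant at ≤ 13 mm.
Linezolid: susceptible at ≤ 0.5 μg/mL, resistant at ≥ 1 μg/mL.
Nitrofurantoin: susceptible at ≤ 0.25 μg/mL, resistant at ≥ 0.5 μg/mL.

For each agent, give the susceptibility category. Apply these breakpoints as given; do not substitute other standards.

R, R, R

Nitrofurantoin: 128 μg/mL is ≥ 0.5 μg/mL — resistant
Azithromycin 256 μg/mL: ≥ 128 μg/mL — R
Daptomycin 6 mm: ≤ 11 mm ⇒ Resistant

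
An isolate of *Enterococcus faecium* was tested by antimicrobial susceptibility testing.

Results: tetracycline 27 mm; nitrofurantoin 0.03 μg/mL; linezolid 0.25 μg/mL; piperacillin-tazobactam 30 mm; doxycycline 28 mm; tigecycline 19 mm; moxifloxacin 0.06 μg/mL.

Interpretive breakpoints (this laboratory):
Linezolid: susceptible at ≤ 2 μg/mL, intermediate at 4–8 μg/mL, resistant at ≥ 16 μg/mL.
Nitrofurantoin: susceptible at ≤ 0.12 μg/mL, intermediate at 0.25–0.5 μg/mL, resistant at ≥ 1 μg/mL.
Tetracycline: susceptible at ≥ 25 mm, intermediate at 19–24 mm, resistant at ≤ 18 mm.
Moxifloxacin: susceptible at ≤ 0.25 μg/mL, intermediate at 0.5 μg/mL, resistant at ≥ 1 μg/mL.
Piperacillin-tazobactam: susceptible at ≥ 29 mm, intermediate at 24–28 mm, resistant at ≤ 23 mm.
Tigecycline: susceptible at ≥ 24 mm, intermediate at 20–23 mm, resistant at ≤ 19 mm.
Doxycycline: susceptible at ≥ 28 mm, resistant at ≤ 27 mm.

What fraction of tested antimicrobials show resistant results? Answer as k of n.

1 of 7

Tetracycline: 27 mm is ≥ 25 mm ⇒ S
Nitrofurantoin (0.03 μg/mL) ≤ 0.12 μg/mL — S
Linezolid 0.25 μg/mL: ≤ 2 μg/mL ⇒ susceptible
Piperacillin-tazobactam (30 mm) ≥ 29 mm → S
Doxycycline: 28 mm is ≥ 28 mm → S
Tigecycline 19 mm: ≤ 19 mm ⇒ R
Moxifloxacin (0.06 μg/mL) ≤ 0.25 μg/mL ⇒ Susceptible
Resistant: 1/7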